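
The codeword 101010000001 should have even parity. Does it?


Number of 1s: 4

Yes, parity is correct (4 ones)


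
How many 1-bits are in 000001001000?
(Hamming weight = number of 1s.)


Counting 1s in 000001001000

2


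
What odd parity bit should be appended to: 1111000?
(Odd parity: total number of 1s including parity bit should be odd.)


Number of 1s in data: 4
Parity bit: 1

1


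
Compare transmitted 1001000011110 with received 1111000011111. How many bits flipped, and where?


XOR: 0110000000001

3 error(s) at position(s): 1, 2, 12


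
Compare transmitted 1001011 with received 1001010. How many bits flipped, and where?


XOR: 0000001

1 error(s) at position(s): 6


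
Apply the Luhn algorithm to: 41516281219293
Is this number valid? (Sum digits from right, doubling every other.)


Luhn sum = 52
52 mod 10 = 2

Invalid (Luhn sum mod 10 = 2)


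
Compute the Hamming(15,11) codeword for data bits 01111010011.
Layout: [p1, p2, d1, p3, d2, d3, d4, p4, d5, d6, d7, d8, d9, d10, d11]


Parity bits: p1=1, p2=1, p3=1, p4=0

110111101010011


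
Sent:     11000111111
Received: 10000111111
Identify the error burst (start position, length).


XOR: 01000000000

Burst at position 1, length 1


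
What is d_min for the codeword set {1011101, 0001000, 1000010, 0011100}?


Comparing all pairs, minimum distance: 2
Can detect 1 errors, correct 0 errors

2


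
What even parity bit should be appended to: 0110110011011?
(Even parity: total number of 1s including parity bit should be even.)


Number of 1s in data: 8
Parity bit: 0

0


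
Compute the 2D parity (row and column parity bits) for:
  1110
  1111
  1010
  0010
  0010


Row parities: 10011
Column parities: 1011

Row P: 10011, Col P: 1011, Corner: 1


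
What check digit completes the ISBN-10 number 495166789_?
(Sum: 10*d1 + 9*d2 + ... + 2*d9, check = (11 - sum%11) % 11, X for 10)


Weighted sum: 304
304 mod 11 = 7

Check digit: 4


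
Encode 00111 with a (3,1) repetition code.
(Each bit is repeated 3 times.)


Each bit -> 3 copies

000000111111111


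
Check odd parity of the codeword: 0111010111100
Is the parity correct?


Number of 1s: 8

No, parity error (8 ones)


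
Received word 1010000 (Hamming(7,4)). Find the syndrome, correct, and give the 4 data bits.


Syndrome = 2: error at position 2

Data: 1000 (corrected bit 2)


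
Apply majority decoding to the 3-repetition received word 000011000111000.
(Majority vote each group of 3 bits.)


Groups: 000, 011, 000, 111, 000
Majority votes: 01010

01010


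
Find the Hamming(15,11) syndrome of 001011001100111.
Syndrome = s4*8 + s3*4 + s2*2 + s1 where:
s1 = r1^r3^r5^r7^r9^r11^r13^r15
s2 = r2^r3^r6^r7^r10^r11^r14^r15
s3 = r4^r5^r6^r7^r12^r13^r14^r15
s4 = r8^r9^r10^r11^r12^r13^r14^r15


s1=1, s2=1, s3=1, s4=1

Syndrome = 15 (error at position 15)


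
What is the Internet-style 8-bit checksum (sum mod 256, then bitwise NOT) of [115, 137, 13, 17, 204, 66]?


Sum = 552 mod 256 = 40
Complement = 215

215


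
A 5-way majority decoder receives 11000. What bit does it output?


Ones: 2 out of 5
Threshold: 3

0 (2/5 voted 1)


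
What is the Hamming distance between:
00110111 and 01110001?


XOR: 01000110
Count of 1s: 3

3


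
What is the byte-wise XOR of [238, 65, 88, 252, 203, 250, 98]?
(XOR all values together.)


XOR chain: 238 ^ 65 ^ 88 ^ 252 ^ 203 ^ 250 ^ 98 = 88

88


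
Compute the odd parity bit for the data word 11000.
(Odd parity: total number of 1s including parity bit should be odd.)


Number of 1s in data: 2
Parity bit: 1

1


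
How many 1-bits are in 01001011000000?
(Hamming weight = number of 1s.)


Counting 1s in 01001011000000

4


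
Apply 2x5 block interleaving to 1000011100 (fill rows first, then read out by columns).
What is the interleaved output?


Matrix:
  10000
  11100
Read columns: 1101010000

1101010000


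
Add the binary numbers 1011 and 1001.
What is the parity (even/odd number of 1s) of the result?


1011 = 11
1001 = 9
Sum = 20 = 10100
1s count = 2

even parity (2 ones in 10100)


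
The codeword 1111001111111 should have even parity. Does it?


Number of 1s: 11

No, parity error (11 ones)


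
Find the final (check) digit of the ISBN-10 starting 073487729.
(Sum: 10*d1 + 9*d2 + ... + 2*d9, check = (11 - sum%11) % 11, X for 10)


Weighted sum: 250
250 mod 11 = 8

Check digit: 3


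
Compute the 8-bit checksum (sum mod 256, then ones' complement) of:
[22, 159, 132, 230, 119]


Sum = 662 mod 256 = 150
Complement = 105

105


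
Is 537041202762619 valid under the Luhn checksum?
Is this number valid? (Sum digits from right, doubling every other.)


Luhn sum = 60
60 mod 10 = 0

Valid (Luhn sum mod 10 = 0)


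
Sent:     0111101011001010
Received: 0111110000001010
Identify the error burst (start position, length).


XOR: 0000011011000000

Burst at position 5, length 5


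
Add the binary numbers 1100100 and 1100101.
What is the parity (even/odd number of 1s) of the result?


1100100 = 100
1100101 = 101
Sum = 201 = 11001001
1s count = 4

even parity (4 ones in 11001001)


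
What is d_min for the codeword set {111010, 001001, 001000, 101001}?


Comparing all pairs, minimum distance: 1
Can detect 0 errors, correct 0 errors

1


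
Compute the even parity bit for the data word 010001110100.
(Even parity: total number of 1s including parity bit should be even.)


Number of 1s in data: 5
Parity bit: 1

1


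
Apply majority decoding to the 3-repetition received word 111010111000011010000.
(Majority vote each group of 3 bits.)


Groups: 111, 010, 111, 000, 011, 010, 000
Majority votes: 1010100

1010100


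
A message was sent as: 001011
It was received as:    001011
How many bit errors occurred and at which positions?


XOR: 000000

0 errors (received matches sent)


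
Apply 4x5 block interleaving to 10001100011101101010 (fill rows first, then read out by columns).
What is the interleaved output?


Matrix:
  10001
  10001
  11011
  01010
Read columns: 11100011000000111110

11100011000000111110


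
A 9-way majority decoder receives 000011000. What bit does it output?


Ones: 2 out of 9
Threshold: 5

0 (2/9 voted 1)


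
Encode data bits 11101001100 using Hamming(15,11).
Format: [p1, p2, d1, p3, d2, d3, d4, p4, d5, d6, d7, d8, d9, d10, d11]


Parity bits: p1=0, p2=0, p3=0, p4=1

001011011001100


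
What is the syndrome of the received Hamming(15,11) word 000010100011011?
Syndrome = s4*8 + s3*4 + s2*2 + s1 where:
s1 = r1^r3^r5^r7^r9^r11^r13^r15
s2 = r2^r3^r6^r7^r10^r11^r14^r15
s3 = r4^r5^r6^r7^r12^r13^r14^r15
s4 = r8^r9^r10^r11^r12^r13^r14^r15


s1=0, s2=0, s3=1, s4=0

Syndrome = 4 (error at position 4)


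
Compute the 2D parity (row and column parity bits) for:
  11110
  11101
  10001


Row parities: 000
Column parities: 10010

Row P: 000, Col P: 10010, Corner: 0


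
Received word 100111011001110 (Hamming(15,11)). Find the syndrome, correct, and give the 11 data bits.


Syndrome = 8: error at position 8

Data: 01101001110 (corrected bit 8)


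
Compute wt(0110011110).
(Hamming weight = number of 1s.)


Counting 1s in 0110011110

6


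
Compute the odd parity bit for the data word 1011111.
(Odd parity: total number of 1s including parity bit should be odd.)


Number of 1s in data: 6
Parity bit: 1

1


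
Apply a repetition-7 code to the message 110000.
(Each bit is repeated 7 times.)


Each bit -> 7 copies

111111111111110000000000000000000000000000


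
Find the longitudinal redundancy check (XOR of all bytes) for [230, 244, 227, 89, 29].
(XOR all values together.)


XOR chain: 230 ^ 244 ^ 227 ^ 89 ^ 29 = 181

181


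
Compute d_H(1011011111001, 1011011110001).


XOR: 0000000001000
Count of 1s: 1

1


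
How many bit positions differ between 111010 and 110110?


XOR: 001100
Count of 1s: 2

2


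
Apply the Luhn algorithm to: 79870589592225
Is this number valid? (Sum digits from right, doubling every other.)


Luhn sum = 74
74 mod 10 = 4

Invalid (Luhn sum mod 10 = 4)


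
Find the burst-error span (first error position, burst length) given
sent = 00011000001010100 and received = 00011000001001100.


XOR: 00000000000011000

Burst at position 12, length 2


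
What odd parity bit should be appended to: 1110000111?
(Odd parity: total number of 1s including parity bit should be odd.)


Number of 1s in data: 6
Parity bit: 1

1


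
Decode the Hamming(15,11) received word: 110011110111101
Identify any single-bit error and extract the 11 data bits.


Syndrome = 0: no error detected

Data: 01110111101 (no errors)


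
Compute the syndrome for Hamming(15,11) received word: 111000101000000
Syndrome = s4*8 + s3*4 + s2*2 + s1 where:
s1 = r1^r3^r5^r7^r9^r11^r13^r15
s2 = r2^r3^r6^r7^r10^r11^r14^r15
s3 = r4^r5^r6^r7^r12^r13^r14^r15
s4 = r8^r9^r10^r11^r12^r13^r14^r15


s1=0, s2=1, s3=1, s4=1

Syndrome = 14 (error at position 14)


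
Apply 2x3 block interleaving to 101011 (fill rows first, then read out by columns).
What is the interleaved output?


Matrix:
  101
  011
Read columns: 100111

100111


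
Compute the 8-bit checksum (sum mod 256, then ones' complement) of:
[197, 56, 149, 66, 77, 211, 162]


Sum = 918 mod 256 = 150
Complement = 105

105


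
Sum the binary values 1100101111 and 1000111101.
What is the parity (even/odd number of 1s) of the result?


1100101111 = 815
1000111101 = 573
Sum = 1388 = 10101101100
1s count = 6

even parity (6 ones in 10101101100)


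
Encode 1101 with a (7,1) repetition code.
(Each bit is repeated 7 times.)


Each bit -> 7 copies

1111111111111100000001111111


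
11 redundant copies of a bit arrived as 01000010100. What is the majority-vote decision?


Ones: 3 out of 11
Threshold: 6

0 (3/11 voted 1)


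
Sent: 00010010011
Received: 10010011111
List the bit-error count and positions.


XOR: 10000001100

3 error(s) at position(s): 0, 7, 8


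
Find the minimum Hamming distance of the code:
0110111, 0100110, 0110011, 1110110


Comparing all pairs, minimum distance: 1
Can detect 0 errors, correct 0 errors

1


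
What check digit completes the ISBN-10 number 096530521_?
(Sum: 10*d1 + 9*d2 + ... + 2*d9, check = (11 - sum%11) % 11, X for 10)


Weighted sum: 210
210 mod 11 = 1

Check digit: X


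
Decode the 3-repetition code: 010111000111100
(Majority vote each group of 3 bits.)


Groups: 010, 111, 000, 111, 100
Majority votes: 01010

01010


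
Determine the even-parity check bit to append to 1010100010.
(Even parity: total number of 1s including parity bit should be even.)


Number of 1s in data: 4
Parity bit: 0

0


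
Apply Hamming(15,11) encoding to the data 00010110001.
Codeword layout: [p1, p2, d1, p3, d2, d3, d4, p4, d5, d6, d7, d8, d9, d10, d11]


Parity bits: p1=1, p2=0, p3=0, p4=1

100000110110001


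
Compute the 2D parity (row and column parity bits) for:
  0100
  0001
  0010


Row parities: 111
Column parities: 0111

Row P: 111, Col P: 0111, Corner: 1


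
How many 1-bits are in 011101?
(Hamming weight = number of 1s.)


Counting 1s in 011101

4


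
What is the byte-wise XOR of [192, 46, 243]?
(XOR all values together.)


XOR chain: 192 ^ 46 ^ 243 = 29

29


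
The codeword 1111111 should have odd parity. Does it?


Number of 1s: 7

Yes, parity is correct (7 ones)


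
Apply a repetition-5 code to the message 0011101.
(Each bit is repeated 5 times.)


Each bit -> 5 copies

00000000001111111111111110000011111


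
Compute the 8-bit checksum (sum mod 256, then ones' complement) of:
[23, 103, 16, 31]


Sum = 173 mod 256 = 173
Complement = 82

82


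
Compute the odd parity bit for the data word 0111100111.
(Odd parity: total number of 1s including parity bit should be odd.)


Number of 1s in data: 7
Parity bit: 0

0


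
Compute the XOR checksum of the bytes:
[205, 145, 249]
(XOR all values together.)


XOR chain: 205 ^ 145 ^ 249 = 165

165


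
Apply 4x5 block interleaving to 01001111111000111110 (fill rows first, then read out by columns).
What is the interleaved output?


Matrix:
  01001
  11111
  10001
  11110
Read columns: 01111101010101011110

01111101010101011110


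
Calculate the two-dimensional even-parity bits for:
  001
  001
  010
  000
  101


Row parities: 11100
Column parities: 111

Row P: 11100, Col P: 111, Corner: 1


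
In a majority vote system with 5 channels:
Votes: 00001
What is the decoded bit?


Ones: 1 out of 5
Threshold: 3

0 (1/5 voted 1)


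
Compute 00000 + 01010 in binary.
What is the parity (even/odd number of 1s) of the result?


00000 = 0
01010 = 10
Sum = 10 = 1010
1s count = 2

even parity (2 ones in 1010)


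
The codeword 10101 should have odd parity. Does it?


Number of 1s: 3

Yes, parity is correct (3 ones)


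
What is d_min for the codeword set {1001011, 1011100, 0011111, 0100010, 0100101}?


Comparing all pairs, minimum distance: 3
Can detect 2 errors, correct 1 errors

3


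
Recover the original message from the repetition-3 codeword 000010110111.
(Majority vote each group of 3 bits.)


Groups: 000, 010, 110, 111
Majority votes: 0011

0011


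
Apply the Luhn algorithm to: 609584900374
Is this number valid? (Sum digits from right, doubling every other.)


Luhn sum = 49
49 mod 10 = 9

Invalid (Luhn sum mod 10 = 9)


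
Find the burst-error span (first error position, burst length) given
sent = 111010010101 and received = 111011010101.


XOR: 000001000000

Burst at position 5, length 1


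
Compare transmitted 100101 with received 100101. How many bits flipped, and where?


XOR: 000000

0 errors (received matches sent)


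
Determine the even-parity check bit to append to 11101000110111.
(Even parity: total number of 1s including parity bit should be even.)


Number of 1s in data: 9
Parity bit: 1

1


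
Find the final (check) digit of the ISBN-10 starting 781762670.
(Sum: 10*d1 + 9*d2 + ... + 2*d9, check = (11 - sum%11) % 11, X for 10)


Weighted sum: 290
290 mod 11 = 4

Check digit: 7


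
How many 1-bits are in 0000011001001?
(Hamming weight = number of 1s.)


Counting 1s in 0000011001001

4


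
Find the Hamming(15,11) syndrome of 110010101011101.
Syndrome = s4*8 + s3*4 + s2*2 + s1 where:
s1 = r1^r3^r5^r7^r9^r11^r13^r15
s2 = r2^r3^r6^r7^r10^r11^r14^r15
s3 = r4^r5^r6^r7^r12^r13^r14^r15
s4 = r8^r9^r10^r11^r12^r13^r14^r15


s1=1, s2=0, s3=1, s4=1

Syndrome = 13 (error at position 13)


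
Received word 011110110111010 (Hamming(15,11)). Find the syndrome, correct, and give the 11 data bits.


Syndrome = 12: error at position 12

Data: 11010110010 (corrected bit 12)


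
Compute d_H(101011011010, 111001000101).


XOR: 010010011111
Count of 1s: 7

7


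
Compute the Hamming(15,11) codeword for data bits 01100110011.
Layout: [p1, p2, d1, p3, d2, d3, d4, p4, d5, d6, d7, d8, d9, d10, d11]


Parity bits: p1=1, p2=1, p3=0, p4=0

110011000110011


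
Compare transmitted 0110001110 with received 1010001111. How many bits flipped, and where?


XOR: 1100000001

3 error(s) at position(s): 0, 1, 9


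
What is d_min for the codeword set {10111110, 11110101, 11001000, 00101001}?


Comparing all pairs, minimum distance: 4
Can detect 3 errors, correct 1 errors

4


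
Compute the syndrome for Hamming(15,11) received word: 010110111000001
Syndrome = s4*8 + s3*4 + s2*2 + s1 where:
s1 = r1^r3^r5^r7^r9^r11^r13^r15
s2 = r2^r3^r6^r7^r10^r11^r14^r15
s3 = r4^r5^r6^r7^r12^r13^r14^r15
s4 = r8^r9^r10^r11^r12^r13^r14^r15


s1=0, s2=1, s3=0, s4=1

Syndrome = 10 (error at position 10)


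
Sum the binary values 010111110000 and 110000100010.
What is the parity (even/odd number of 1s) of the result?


010111110000 = 1520
110000100010 = 3106
Sum = 4626 = 1001000010010
1s count = 4

even parity (4 ones in 1001000010010)


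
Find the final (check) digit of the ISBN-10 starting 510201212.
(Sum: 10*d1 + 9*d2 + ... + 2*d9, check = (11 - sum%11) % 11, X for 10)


Weighted sum: 93
93 mod 11 = 5

Check digit: 6


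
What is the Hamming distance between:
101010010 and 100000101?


XOR: 001010111
Count of 1s: 5

5


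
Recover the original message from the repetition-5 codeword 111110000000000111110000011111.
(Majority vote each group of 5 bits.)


Groups: 11111, 00000, 00000, 11111, 00000, 11111
Majority votes: 100101

100101


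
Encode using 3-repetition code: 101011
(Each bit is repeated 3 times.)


Each bit -> 3 copies

111000111000111111


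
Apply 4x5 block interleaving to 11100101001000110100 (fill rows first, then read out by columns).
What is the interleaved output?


Matrix:
  11100
  10100
  10001
  10100
Read columns: 11111000110100000010

11111000110100000010


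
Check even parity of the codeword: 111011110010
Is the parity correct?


Number of 1s: 8

Yes, parity is correct (8 ones)


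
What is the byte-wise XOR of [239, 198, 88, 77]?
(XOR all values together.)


XOR chain: 239 ^ 198 ^ 88 ^ 77 = 60

60


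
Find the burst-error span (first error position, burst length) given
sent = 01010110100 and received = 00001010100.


XOR: 01011100000

Burst at position 1, length 5


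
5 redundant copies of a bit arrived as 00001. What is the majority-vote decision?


Ones: 1 out of 5
Threshold: 3

0 (1/5 voted 1)


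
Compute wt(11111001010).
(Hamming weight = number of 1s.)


Counting 1s in 11111001010

7


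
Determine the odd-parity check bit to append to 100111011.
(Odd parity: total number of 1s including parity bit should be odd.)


Number of 1s in data: 6
Parity bit: 1

1


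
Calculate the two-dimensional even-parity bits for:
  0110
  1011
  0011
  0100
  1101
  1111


Row parities: 010110
Column parities: 1000

Row P: 010110, Col P: 1000, Corner: 1


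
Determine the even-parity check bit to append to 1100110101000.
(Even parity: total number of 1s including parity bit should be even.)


Number of 1s in data: 6
Parity bit: 0

0


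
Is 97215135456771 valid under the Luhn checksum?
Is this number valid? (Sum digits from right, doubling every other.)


Luhn sum = 63
63 mod 10 = 3

Invalid (Luhn sum mod 10 = 3)


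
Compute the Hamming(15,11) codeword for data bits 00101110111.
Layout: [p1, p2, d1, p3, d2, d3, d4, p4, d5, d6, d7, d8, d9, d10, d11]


Parity bits: p1=0, p2=1, p3=0, p4=0

010001001110111


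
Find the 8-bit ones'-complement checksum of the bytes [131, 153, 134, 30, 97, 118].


Sum = 663 mod 256 = 151
Complement = 104

104


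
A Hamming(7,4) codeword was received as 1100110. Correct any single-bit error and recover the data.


Syndrome = 0: no error detected

Data: 0110 (no errors)


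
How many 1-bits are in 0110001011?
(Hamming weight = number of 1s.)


Counting 1s in 0110001011

5


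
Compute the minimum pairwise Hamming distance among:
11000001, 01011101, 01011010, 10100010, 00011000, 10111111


Comparing all pairs, minimum distance: 2
Can detect 1 errors, correct 0 errors

2


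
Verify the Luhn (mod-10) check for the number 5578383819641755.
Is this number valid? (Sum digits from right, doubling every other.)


Luhn sum = 80
80 mod 10 = 0

Valid (Luhn sum mod 10 = 0)


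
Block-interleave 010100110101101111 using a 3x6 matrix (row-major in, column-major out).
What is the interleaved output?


Matrix:
  010100
  110101
  101111
Read columns: 011110001111001011

011110001111001011


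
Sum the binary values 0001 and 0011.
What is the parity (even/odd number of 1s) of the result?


0001 = 1
0011 = 3
Sum = 4 = 100
1s count = 1

odd parity (1 ones in 100)


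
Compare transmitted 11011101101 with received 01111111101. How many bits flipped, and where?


XOR: 10100010000

3 error(s) at position(s): 0, 2, 6


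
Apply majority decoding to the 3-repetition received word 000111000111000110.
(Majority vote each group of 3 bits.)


Groups: 000, 111, 000, 111, 000, 110
Majority votes: 010101

010101


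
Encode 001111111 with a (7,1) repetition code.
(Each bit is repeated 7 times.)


Each bit -> 7 copies

000000000000001111111111111111111111111111111111111111111111111


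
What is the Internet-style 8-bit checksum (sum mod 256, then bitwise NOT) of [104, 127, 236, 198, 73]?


Sum = 738 mod 256 = 226
Complement = 29

29


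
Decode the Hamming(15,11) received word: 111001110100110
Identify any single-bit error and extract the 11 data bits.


Syndrome = 0: no error detected

Data: 10110100110 (no errors)


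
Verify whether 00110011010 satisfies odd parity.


Number of 1s: 5

Yes, parity is correct (5 ones)


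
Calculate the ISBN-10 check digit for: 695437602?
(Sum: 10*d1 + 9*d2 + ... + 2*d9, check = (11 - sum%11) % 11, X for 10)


Weighted sum: 290
290 mod 11 = 4

Check digit: 7


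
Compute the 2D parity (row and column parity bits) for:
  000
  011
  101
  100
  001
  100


Row parities: 000111
Column parities: 111

Row P: 000111, Col P: 111, Corner: 1


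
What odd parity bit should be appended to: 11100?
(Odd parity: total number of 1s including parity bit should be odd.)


Number of 1s in data: 3
Parity bit: 0

0


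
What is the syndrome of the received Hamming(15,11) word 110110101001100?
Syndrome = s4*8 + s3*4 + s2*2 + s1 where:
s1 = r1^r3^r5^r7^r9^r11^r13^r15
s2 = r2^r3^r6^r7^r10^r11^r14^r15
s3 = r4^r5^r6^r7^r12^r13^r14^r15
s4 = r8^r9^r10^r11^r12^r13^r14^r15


s1=1, s2=0, s3=1, s4=1

Syndrome = 13 (error at position 13)


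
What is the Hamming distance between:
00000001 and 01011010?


XOR: 01011011
Count of 1s: 5

5


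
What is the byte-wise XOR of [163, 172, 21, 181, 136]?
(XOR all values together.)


XOR chain: 163 ^ 172 ^ 21 ^ 181 ^ 136 = 39

39


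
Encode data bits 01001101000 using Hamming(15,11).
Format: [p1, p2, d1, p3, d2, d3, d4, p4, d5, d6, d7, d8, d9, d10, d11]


Parity bits: p1=0, p2=1, p3=0, p4=1

010010011101000


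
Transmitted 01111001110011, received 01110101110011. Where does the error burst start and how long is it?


XOR: 00001100000000

Burst at position 4, length 2


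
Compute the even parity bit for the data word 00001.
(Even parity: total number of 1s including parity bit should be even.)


Number of 1s in data: 1
Parity bit: 1

1


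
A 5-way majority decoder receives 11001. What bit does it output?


Ones: 3 out of 5
Threshold: 3

1 (3/5 voted 1)


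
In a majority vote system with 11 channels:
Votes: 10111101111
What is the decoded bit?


Ones: 9 out of 11
Threshold: 6

1 (9/11 voted 1)


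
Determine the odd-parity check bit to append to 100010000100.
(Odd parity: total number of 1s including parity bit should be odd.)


Number of 1s in data: 3
Parity bit: 0

0


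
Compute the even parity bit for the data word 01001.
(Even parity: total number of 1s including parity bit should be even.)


Number of 1s in data: 2
Parity bit: 0

0


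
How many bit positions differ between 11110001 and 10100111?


XOR: 01010110
Count of 1s: 4

4


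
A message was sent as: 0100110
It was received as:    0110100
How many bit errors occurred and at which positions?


XOR: 0010010

2 error(s) at position(s): 2, 5


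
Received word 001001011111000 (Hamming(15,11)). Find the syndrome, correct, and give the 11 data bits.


Syndrome = 9: error at position 9

Data: 10100111000 (corrected bit 9)


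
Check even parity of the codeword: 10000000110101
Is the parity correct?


Number of 1s: 5

No, parity error (5 ones)


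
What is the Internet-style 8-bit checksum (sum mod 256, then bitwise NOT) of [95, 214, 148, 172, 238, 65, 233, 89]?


Sum = 1254 mod 256 = 230
Complement = 25

25


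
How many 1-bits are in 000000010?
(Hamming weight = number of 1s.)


Counting 1s in 000000010

1


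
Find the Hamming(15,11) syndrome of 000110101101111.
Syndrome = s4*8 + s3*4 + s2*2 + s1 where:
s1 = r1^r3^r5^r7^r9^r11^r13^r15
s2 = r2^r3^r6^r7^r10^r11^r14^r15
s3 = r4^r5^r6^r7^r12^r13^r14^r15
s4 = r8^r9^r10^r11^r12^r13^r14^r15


s1=1, s2=0, s3=1, s4=0

Syndrome = 5 (error at position 5)


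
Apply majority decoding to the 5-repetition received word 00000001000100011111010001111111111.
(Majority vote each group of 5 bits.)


Groups: 00000, 00100, 01000, 11111, 01000, 11111, 11111
Majority votes: 0001011

0001011


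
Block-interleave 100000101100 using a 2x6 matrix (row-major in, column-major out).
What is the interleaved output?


Matrix:
  100000
  101100
Read columns: 110001010000

110001010000


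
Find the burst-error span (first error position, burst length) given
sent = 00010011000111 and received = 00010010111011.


XOR: 00000001111100

Burst at position 7, length 5


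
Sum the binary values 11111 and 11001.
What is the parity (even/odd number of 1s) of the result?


11111 = 31
11001 = 25
Sum = 56 = 111000
1s count = 3

odd parity (3 ones in 111000)


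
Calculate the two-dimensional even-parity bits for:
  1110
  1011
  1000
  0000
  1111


Row parities: 11100
Column parities: 0010

Row P: 11100, Col P: 0010, Corner: 1


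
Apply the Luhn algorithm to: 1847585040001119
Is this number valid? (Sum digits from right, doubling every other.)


Luhn sum = 57
57 mod 10 = 7

Invalid (Luhn sum mod 10 = 7)


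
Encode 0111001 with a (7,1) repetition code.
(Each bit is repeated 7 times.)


Each bit -> 7 copies

0000000111111111111111111111000000000000001111111


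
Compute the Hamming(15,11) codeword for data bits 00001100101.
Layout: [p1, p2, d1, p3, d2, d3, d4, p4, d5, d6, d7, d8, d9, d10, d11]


Parity bits: p1=1, p2=0, p3=0, p4=0

100000001100101


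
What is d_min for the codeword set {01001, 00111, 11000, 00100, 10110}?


Comparing all pairs, minimum distance: 2
Can detect 1 errors, correct 0 errors

2


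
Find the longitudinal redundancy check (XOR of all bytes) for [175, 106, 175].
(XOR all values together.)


XOR chain: 175 ^ 106 ^ 175 = 106

106


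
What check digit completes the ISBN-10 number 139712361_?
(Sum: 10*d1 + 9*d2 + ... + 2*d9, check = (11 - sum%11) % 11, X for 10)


Weighted sum: 206
206 mod 11 = 8

Check digit: 3


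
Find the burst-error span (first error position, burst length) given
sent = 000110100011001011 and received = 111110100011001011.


XOR: 111000000000000000

Burst at position 0, length 3


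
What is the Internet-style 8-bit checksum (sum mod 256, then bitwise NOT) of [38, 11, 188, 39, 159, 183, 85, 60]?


Sum = 763 mod 256 = 251
Complement = 4

4


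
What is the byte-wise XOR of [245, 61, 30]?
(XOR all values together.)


XOR chain: 245 ^ 61 ^ 30 = 214

214


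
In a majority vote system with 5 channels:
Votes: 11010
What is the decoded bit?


Ones: 3 out of 5
Threshold: 3

1 (3/5 voted 1)


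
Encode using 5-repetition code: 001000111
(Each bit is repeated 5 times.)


Each bit -> 5 copies

000000000011111000000000000000111111111111111


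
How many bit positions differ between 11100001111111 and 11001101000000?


XOR: 00101100111111
Count of 1s: 9

9


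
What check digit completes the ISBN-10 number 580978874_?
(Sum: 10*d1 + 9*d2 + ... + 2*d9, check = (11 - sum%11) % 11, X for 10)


Weighted sum: 328
328 mod 11 = 9

Check digit: 2


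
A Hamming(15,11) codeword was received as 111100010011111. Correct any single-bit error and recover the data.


Syndrome = 7: error at position 7

Data: 10010011111 (corrected bit 7)


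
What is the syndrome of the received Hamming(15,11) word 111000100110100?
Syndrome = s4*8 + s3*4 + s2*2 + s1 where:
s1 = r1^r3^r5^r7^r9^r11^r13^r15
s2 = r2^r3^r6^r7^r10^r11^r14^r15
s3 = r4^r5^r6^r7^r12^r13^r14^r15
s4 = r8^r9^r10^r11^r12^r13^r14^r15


s1=1, s2=1, s3=0, s4=1

Syndrome = 11 (error at position 11)


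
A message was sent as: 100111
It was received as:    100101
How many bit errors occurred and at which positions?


XOR: 000010

1 error(s) at position(s): 4


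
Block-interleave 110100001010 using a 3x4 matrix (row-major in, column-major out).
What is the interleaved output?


Matrix:
  1101
  0000
  1010
Read columns: 101100001100

101100001100


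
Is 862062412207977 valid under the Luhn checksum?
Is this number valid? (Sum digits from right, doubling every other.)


Luhn sum = 61
61 mod 10 = 1

Invalid (Luhn sum mod 10 = 1)


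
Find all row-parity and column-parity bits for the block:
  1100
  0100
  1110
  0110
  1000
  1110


Row parities: 011011
Column parities: 0110

Row P: 011011, Col P: 0110, Corner: 0


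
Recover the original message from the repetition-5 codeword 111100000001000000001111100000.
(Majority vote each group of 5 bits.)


Groups: 11110, 00000, 01000, 00000, 11111, 00000
Majority votes: 100010

100010


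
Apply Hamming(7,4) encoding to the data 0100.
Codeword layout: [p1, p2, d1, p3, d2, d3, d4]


Parity bits: p1=1, p2=0, p3=1

1001100


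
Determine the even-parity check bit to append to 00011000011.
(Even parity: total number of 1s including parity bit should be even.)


Number of 1s in data: 4
Parity bit: 0

0


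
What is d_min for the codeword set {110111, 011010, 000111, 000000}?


Comparing all pairs, minimum distance: 2
Can detect 1 errors, correct 0 errors

2


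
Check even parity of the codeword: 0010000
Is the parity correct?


Number of 1s: 1

No, parity error (1 ones)


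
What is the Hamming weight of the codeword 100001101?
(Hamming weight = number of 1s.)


Counting 1s in 100001101

4


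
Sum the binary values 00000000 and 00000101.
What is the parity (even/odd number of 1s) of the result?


00000000 = 0
00000101 = 5
Sum = 5 = 101
1s count = 2

even parity (2 ones in 101)


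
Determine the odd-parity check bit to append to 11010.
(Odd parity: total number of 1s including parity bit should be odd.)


Number of 1s in data: 3
Parity bit: 0

0


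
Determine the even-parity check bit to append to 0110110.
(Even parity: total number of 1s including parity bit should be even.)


Number of 1s in data: 4
Parity bit: 0

0


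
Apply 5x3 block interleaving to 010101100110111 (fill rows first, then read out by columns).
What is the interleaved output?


Matrix:
  010
  101
  100
  110
  111
Read columns: 011111001101001

011111001101001


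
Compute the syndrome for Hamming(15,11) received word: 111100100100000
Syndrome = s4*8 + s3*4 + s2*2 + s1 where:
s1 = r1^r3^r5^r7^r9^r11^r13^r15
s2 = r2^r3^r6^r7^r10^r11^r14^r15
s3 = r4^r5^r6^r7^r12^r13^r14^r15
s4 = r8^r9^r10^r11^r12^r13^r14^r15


s1=1, s2=0, s3=0, s4=1

Syndrome = 9 (error at position 9)


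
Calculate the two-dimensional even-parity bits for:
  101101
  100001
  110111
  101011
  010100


Row parities: 00100
Column parities: 000100

Row P: 00100, Col P: 000100, Corner: 1


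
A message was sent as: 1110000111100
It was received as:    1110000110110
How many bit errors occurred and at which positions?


XOR: 0000000001010

2 error(s) at position(s): 9, 11


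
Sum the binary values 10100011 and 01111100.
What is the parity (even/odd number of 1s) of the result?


10100011 = 163
01111100 = 124
Sum = 287 = 100011111
1s count = 6

even parity (6 ones in 100011111)


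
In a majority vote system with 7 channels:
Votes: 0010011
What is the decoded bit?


Ones: 3 out of 7
Threshold: 4

0 (3/7 voted 1)


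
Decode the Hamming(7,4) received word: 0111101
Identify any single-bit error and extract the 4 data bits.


Syndrome = 7: error at position 7

Data: 1100 (corrected bit 7)


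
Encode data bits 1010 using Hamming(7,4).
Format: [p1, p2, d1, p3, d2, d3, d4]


Parity bits: p1=1, p2=0, p3=1

1011010


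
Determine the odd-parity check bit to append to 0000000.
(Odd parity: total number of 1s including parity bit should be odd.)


Number of 1s in data: 0
Parity bit: 1

1


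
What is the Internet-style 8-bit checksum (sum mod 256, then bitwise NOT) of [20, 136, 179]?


Sum = 335 mod 256 = 79
Complement = 176

176


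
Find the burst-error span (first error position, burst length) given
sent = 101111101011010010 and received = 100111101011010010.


XOR: 001000000000000000

Burst at position 2, length 1


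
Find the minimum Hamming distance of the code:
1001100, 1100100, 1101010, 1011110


Comparing all pairs, minimum distance: 2
Can detect 1 errors, correct 0 errors

2


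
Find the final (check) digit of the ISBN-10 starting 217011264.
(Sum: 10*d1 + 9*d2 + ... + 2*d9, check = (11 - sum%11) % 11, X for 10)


Weighted sum: 130
130 mod 11 = 9

Check digit: 2


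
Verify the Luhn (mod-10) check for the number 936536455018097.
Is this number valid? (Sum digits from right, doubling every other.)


Luhn sum = 62
62 mod 10 = 2

Invalid (Luhn sum mod 10 = 2)


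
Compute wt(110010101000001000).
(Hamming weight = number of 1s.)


Counting 1s in 110010101000001000

6


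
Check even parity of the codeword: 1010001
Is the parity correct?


Number of 1s: 3

No, parity error (3 ones)


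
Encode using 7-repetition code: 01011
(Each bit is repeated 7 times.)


Each bit -> 7 copies

00000001111111000000011111111111111


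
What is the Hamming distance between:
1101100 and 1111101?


XOR: 0010001
Count of 1s: 2

2


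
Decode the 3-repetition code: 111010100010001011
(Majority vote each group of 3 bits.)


Groups: 111, 010, 100, 010, 001, 011
Majority votes: 100001

100001


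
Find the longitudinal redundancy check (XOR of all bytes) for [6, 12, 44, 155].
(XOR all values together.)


XOR chain: 6 ^ 12 ^ 44 ^ 155 = 189

189


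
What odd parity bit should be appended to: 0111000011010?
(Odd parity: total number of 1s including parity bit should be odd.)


Number of 1s in data: 6
Parity bit: 1

1


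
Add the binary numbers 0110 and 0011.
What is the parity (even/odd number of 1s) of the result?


0110 = 6
0011 = 3
Sum = 9 = 1001
1s count = 2

even parity (2 ones in 1001)


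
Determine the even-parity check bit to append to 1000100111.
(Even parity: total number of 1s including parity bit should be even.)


Number of 1s in data: 5
Parity bit: 1

1


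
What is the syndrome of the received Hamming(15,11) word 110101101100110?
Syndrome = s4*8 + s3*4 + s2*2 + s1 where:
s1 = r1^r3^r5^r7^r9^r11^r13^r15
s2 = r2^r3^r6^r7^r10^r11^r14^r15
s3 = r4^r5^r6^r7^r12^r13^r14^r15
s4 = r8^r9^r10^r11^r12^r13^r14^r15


s1=0, s2=1, s3=1, s4=0

Syndrome = 6 (error at position 6)


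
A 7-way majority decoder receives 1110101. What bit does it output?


Ones: 5 out of 7
Threshold: 4

1 (5/7 voted 1)


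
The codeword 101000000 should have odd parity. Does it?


Number of 1s: 2

No, parity error (2 ones)


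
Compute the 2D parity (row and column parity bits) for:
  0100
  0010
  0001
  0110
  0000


Row parities: 11100
Column parities: 0001

Row P: 11100, Col P: 0001, Corner: 1


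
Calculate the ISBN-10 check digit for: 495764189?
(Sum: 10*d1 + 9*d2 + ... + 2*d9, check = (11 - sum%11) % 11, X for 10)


Weighted sum: 312
312 mod 11 = 4

Check digit: 7


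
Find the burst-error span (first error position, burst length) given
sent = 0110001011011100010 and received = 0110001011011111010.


XOR: 0000000000000011000

Burst at position 14, length 2


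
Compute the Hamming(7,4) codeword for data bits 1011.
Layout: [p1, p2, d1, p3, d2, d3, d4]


Parity bits: p1=0, p2=1, p3=0

0110011


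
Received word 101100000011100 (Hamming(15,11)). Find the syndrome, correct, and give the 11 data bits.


Syndrome = 12: error at position 12

Data: 10000010100 (corrected bit 12)


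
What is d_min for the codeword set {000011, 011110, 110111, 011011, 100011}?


Comparing all pairs, minimum distance: 1
Can detect 0 errors, correct 0 errors

1


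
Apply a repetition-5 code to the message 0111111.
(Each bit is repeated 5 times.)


Each bit -> 5 copies

00000111111111111111111111111111111


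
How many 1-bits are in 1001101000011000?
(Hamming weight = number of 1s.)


Counting 1s in 1001101000011000

6


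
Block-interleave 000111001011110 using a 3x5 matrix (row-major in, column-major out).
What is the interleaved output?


Matrix:
  00011
  10010
  11110
Read columns: 011001001111100

011001001111100


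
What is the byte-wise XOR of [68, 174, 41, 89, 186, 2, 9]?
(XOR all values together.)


XOR chain: 68 ^ 174 ^ 41 ^ 89 ^ 186 ^ 2 ^ 9 = 43

43


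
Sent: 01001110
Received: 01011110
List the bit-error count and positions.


XOR: 00010000

1 error(s) at position(s): 3


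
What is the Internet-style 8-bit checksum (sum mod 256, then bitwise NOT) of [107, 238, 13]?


Sum = 358 mod 256 = 102
Complement = 153

153


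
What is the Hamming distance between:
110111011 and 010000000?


XOR: 100111011
Count of 1s: 6

6


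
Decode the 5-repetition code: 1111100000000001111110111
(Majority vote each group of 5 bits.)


Groups: 11111, 00000, 00000, 11111, 10111
Majority votes: 10011

10011


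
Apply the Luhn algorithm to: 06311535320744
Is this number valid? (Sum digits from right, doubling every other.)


Luhn sum = 58
58 mod 10 = 8

Invalid (Luhn sum mod 10 = 8)


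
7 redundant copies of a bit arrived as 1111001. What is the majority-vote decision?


Ones: 5 out of 7
Threshold: 4

1 (5/7 voted 1)


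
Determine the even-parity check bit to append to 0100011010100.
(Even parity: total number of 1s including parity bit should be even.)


Number of 1s in data: 5
Parity bit: 1

1


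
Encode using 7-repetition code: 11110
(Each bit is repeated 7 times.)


Each bit -> 7 copies

11111111111111111111111111110000000


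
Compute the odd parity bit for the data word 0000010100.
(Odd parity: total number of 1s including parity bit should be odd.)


Number of 1s in data: 2
Parity bit: 1

1


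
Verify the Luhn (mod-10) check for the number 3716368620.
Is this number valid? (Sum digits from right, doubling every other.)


Luhn sum = 50
50 mod 10 = 0

Valid (Luhn sum mod 10 = 0)


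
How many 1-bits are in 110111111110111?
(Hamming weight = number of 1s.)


Counting 1s in 110111111110111

13


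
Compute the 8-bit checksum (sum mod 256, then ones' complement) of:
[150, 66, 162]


Sum = 378 mod 256 = 122
Complement = 133

133


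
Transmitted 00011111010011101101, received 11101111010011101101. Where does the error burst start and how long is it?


XOR: 11110000000000000000

Burst at position 0, length 4


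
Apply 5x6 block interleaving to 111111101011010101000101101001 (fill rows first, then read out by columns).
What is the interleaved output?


Matrix:
  111111
  101011
  010101
  000101
  101001
Read columns: 110011010011001101101100011111

110011010011001101101100011111


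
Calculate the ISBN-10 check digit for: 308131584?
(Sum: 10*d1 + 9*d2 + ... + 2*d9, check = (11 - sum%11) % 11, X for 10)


Weighted sum: 176
176 mod 11 = 0

Check digit: 0


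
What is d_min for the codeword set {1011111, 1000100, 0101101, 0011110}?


Comparing all pairs, minimum distance: 2
Can detect 1 errors, correct 0 errors

2


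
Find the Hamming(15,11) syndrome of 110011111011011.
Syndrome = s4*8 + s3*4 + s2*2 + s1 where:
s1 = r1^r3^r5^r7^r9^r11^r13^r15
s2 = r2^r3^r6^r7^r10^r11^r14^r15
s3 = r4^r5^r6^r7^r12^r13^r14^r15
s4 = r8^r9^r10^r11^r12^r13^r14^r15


s1=0, s2=0, s3=0, s4=0

Syndrome = 0 (no error)
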